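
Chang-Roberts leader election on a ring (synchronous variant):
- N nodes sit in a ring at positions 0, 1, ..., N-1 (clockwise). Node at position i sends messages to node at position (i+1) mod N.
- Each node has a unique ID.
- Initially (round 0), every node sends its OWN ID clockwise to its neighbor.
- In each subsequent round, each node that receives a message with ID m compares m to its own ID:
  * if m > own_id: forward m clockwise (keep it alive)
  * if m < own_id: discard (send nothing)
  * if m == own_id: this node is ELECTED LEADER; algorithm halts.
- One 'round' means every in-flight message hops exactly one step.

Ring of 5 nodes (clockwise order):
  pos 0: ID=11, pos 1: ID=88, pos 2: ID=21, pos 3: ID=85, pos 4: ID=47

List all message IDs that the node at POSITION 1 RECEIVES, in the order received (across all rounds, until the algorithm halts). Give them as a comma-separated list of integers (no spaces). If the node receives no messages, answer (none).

Round 1: pos1(id88) recv 11: drop; pos2(id21) recv 88: fwd; pos3(id85) recv 21: drop; pos4(id47) recv 85: fwd; pos0(id11) recv 47: fwd
Round 2: pos3(id85) recv 88: fwd; pos0(id11) recv 85: fwd; pos1(id88) recv 47: drop
Round 3: pos4(id47) recv 88: fwd; pos1(id88) recv 85: drop
Round 4: pos0(id11) recv 88: fwd
Round 5: pos1(id88) recv 88: ELECTED

Answer: 11,47,85,88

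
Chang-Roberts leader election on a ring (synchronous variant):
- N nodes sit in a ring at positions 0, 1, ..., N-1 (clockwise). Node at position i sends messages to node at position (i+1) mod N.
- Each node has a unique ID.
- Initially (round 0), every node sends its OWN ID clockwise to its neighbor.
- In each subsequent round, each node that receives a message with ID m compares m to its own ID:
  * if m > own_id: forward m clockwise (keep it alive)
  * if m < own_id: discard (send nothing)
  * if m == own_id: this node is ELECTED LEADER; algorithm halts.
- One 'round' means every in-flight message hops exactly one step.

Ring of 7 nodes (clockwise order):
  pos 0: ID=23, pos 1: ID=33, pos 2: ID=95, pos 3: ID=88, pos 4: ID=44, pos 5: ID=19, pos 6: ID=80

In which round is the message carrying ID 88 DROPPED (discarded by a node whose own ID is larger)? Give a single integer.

Round 1: pos1(id33) recv 23: drop; pos2(id95) recv 33: drop; pos3(id88) recv 95: fwd; pos4(id44) recv 88: fwd; pos5(id19) recv 44: fwd; pos6(id80) recv 19: drop; pos0(id23) recv 80: fwd
Round 2: pos4(id44) recv 95: fwd; pos5(id19) recv 88: fwd; pos6(id80) recv 44: drop; pos1(id33) recv 80: fwd
Round 3: pos5(id19) recv 95: fwd; pos6(id80) recv 88: fwd; pos2(id95) recv 80: drop
Round 4: pos6(id80) recv 95: fwd; pos0(id23) recv 88: fwd
Round 5: pos0(id23) recv 95: fwd; pos1(id33) recv 88: fwd
Round 6: pos1(id33) recv 95: fwd; pos2(id95) recv 88: drop
Round 7: pos2(id95) recv 95: ELECTED
Message ID 88 originates at pos 3; dropped at pos 2 in round 6

Answer: 6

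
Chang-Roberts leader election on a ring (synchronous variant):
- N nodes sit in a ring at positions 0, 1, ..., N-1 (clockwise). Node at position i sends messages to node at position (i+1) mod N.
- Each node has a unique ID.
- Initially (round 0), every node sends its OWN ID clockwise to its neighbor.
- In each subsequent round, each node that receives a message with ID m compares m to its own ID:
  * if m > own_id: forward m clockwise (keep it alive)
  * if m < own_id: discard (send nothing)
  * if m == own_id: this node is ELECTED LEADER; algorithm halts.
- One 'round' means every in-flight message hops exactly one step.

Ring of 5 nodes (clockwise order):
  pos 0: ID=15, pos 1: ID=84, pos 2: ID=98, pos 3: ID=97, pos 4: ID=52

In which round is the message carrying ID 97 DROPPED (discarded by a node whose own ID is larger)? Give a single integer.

Answer: 4

Derivation:
Round 1: pos1(id84) recv 15: drop; pos2(id98) recv 84: drop; pos3(id97) recv 98: fwd; pos4(id52) recv 97: fwd; pos0(id15) recv 52: fwd
Round 2: pos4(id52) recv 98: fwd; pos0(id15) recv 97: fwd; pos1(id84) recv 52: drop
Round 3: pos0(id15) recv 98: fwd; pos1(id84) recv 97: fwd
Round 4: pos1(id84) recv 98: fwd; pos2(id98) recv 97: drop
Round 5: pos2(id98) recv 98: ELECTED
Message ID 97 originates at pos 3; dropped at pos 2 in round 4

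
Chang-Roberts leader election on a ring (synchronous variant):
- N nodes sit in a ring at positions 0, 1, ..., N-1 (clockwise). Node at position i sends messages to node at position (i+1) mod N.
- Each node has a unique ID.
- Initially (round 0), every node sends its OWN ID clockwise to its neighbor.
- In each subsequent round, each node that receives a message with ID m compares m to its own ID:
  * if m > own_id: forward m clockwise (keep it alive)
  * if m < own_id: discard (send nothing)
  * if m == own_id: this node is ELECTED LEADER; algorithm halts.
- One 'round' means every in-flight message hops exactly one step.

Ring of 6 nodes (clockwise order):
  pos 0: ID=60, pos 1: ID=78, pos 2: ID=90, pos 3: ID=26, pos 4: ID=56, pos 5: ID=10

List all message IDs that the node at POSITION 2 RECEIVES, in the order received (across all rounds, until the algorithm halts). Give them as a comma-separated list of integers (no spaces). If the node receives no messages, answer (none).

Round 1: pos1(id78) recv 60: drop; pos2(id90) recv 78: drop; pos3(id26) recv 90: fwd; pos4(id56) recv 26: drop; pos5(id10) recv 56: fwd; pos0(id60) recv 10: drop
Round 2: pos4(id56) recv 90: fwd; pos0(id60) recv 56: drop
Round 3: pos5(id10) recv 90: fwd
Round 4: pos0(id60) recv 90: fwd
Round 5: pos1(id78) recv 90: fwd
Round 6: pos2(id90) recv 90: ELECTED

Answer: 78,90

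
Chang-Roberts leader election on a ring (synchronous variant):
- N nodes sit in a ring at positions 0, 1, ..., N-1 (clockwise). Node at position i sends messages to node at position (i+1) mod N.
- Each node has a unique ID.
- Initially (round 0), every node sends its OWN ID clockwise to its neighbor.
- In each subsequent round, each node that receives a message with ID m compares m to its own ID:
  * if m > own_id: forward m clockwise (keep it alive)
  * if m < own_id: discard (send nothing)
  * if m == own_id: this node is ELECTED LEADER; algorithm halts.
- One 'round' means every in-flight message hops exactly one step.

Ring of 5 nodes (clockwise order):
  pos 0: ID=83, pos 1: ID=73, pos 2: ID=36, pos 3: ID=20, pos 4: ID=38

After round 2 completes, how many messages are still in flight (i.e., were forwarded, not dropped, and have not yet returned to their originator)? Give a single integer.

Answer: 2

Derivation:
Round 1: pos1(id73) recv 83: fwd; pos2(id36) recv 73: fwd; pos3(id20) recv 36: fwd; pos4(id38) recv 20: drop; pos0(id83) recv 38: drop
Round 2: pos2(id36) recv 83: fwd; pos3(id20) recv 73: fwd; pos4(id38) recv 36: drop
After round 2: 2 messages still in flight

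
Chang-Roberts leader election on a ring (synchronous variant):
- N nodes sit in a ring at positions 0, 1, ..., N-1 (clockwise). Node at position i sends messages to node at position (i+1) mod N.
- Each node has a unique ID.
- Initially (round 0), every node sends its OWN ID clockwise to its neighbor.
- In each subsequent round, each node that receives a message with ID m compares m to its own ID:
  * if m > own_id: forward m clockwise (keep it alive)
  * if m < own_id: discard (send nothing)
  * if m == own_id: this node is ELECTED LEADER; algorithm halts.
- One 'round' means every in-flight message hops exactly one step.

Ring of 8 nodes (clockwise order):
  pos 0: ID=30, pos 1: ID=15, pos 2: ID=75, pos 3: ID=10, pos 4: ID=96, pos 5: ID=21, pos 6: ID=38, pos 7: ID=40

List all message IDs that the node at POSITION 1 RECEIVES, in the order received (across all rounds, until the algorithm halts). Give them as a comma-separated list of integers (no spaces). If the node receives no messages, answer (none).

Answer: 30,40,96

Derivation:
Round 1: pos1(id15) recv 30: fwd; pos2(id75) recv 15: drop; pos3(id10) recv 75: fwd; pos4(id96) recv 10: drop; pos5(id21) recv 96: fwd; pos6(id38) recv 21: drop; pos7(id40) recv 38: drop; pos0(id30) recv 40: fwd
Round 2: pos2(id75) recv 30: drop; pos4(id96) recv 75: drop; pos6(id38) recv 96: fwd; pos1(id15) recv 40: fwd
Round 3: pos7(id40) recv 96: fwd; pos2(id75) recv 40: drop
Round 4: pos0(id30) recv 96: fwd
Round 5: pos1(id15) recv 96: fwd
Round 6: pos2(id75) recv 96: fwd
Round 7: pos3(id10) recv 96: fwd
Round 8: pos4(id96) recv 96: ELECTED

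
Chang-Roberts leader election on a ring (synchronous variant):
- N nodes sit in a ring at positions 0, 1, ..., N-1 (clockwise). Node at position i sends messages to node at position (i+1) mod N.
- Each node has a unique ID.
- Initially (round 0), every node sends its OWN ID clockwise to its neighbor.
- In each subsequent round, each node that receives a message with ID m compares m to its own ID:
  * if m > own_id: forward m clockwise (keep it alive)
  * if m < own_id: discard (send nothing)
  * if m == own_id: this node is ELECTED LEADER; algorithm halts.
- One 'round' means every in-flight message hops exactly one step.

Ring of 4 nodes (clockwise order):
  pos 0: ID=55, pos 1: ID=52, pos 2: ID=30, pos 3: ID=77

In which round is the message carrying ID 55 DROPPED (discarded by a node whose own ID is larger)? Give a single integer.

Answer: 3

Derivation:
Round 1: pos1(id52) recv 55: fwd; pos2(id30) recv 52: fwd; pos3(id77) recv 30: drop; pos0(id55) recv 77: fwd
Round 2: pos2(id30) recv 55: fwd; pos3(id77) recv 52: drop; pos1(id52) recv 77: fwd
Round 3: pos3(id77) recv 55: drop; pos2(id30) recv 77: fwd
Round 4: pos3(id77) recv 77: ELECTED
Message ID 55 originates at pos 0; dropped at pos 3 in round 3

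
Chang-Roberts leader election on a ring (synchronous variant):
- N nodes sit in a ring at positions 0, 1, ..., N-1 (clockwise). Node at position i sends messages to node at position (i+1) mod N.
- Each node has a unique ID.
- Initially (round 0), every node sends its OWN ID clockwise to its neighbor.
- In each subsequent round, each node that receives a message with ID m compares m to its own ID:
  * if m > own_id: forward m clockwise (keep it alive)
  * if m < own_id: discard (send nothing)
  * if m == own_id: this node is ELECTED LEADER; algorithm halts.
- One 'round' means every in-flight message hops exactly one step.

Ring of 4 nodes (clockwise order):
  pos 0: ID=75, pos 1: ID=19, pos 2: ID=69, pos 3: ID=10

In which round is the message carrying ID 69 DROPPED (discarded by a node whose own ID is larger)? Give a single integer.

Round 1: pos1(id19) recv 75: fwd; pos2(id69) recv 19: drop; pos3(id10) recv 69: fwd; pos0(id75) recv 10: drop
Round 2: pos2(id69) recv 75: fwd; pos0(id75) recv 69: drop
Round 3: pos3(id10) recv 75: fwd
Round 4: pos0(id75) recv 75: ELECTED
Message ID 69 originates at pos 2; dropped at pos 0 in round 2

Answer: 2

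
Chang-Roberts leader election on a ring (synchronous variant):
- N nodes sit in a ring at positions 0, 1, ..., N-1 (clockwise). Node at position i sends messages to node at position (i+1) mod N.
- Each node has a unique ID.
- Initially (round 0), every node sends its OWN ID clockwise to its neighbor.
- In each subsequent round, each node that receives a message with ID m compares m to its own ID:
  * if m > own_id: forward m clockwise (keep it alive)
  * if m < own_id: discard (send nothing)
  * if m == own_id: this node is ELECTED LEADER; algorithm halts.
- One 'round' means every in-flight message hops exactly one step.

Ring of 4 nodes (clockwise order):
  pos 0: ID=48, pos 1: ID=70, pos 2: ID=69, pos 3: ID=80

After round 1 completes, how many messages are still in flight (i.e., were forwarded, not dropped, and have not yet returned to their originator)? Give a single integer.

Round 1: pos1(id70) recv 48: drop; pos2(id69) recv 70: fwd; pos3(id80) recv 69: drop; pos0(id48) recv 80: fwd
After round 1: 2 messages still in flight

Answer: 2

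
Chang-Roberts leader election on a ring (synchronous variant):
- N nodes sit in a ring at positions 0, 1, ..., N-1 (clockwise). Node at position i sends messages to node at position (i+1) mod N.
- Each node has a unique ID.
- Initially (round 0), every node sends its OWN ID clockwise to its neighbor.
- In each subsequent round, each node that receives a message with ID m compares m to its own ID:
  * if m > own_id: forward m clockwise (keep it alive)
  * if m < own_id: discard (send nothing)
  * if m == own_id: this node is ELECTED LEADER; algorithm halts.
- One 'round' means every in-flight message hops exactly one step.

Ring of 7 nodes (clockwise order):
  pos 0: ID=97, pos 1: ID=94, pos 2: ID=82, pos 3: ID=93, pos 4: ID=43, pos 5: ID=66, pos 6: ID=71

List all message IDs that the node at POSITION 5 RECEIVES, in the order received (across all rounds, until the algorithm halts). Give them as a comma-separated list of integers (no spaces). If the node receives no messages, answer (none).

Answer: 43,93,94,97

Derivation:
Round 1: pos1(id94) recv 97: fwd; pos2(id82) recv 94: fwd; pos3(id93) recv 82: drop; pos4(id43) recv 93: fwd; pos5(id66) recv 43: drop; pos6(id71) recv 66: drop; pos0(id97) recv 71: drop
Round 2: pos2(id82) recv 97: fwd; pos3(id93) recv 94: fwd; pos5(id66) recv 93: fwd
Round 3: pos3(id93) recv 97: fwd; pos4(id43) recv 94: fwd; pos6(id71) recv 93: fwd
Round 4: pos4(id43) recv 97: fwd; pos5(id66) recv 94: fwd; pos0(id97) recv 93: drop
Round 5: pos5(id66) recv 97: fwd; pos6(id71) recv 94: fwd
Round 6: pos6(id71) recv 97: fwd; pos0(id97) recv 94: drop
Round 7: pos0(id97) recv 97: ELECTED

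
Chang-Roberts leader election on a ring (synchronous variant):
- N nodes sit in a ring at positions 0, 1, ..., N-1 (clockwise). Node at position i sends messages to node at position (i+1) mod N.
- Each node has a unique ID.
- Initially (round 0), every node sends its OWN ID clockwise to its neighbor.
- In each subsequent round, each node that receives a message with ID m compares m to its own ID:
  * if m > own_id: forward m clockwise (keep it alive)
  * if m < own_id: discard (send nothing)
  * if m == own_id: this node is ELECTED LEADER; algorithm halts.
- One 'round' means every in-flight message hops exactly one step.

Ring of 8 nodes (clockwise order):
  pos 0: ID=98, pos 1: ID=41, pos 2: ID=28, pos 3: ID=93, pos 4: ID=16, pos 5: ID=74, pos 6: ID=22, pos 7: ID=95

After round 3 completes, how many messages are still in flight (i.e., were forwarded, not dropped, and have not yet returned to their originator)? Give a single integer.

Answer: 2

Derivation:
Round 1: pos1(id41) recv 98: fwd; pos2(id28) recv 41: fwd; pos3(id93) recv 28: drop; pos4(id16) recv 93: fwd; pos5(id74) recv 16: drop; pos6(id22) recv 74: fwd; pos7(id95) recv 22: drop; pos0(id98) recv 95: drop
Round 2: pos2(id28) recv 98: fwd; pos3(id93) recv 41: drop; pos5(id74) recv 93: fwd; pos7(id95) recv 74: drop
Round 3: pos3(id93) recv 98: fwd; pos6(id22) recv 93: fwd
After round 3: 2 messages still in flight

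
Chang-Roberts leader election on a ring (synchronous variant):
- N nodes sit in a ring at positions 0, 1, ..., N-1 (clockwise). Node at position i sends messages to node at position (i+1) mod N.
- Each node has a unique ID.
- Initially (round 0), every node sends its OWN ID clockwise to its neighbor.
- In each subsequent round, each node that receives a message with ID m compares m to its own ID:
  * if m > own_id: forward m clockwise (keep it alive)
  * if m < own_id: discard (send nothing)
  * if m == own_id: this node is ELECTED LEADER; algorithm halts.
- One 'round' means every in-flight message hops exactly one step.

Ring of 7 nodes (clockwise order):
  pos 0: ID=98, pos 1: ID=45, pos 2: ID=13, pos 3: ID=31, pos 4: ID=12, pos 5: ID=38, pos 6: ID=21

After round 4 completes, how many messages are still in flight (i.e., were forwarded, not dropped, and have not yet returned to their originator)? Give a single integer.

Answer: 2

Derivation:
Round 1: pos1(id45) recv 98: fwd; pos2(id13) recv 45: fwd; pos3(id31) recv 13: drop; pos4(id12) recv 31: fwd; pos5(id38) recv 12: drop; pos6(id21) recv 38: fwd; pos0(id98) recv 21: drop
Round 2: pos2(id13) recv 98: fwd; pos3(id31) recv 45: fwd; pos5(id38) recv 31: drop; pos0(id98) recv 38: drop
Round 3: pos3(id31) recv 98: fwd; pos4(id12) recv 45: fwd
Round 4: pos4(id12) recv 98: fwd; pos5(id38) recv 45: fwd
After round 4: 2 messages still in flight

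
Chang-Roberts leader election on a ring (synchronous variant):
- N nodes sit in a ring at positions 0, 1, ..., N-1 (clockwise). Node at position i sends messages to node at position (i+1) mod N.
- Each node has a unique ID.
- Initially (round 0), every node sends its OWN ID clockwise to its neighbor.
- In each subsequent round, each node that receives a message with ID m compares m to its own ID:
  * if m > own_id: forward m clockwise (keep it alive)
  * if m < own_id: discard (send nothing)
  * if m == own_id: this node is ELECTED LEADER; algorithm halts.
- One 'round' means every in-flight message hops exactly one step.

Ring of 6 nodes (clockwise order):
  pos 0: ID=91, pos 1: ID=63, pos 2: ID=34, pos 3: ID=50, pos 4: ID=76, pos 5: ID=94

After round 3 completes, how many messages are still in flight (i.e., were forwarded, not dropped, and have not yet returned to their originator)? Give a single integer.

Answer: 2

Derivation:
Round 1: pos1(id63) recv 91: fwd; pos2(id34) recv 63: fwd; pos3(id50) recv 34: drop; pos4(id76) recv 50: drop; pos5(id94) recv 76: drop; pos0(id91) recv 94: fwd
Round 2: pos2(id34) recv 91: fwd; pos3(id50) recv 63: fwd; pos1(id63) recv 94: fwd
Round 3: pos3(id50) recv 91: fwd; pos4(id76) recv 63: drop; pos2(id34) recv 94: fwd
After round 3: 2 messages still in flight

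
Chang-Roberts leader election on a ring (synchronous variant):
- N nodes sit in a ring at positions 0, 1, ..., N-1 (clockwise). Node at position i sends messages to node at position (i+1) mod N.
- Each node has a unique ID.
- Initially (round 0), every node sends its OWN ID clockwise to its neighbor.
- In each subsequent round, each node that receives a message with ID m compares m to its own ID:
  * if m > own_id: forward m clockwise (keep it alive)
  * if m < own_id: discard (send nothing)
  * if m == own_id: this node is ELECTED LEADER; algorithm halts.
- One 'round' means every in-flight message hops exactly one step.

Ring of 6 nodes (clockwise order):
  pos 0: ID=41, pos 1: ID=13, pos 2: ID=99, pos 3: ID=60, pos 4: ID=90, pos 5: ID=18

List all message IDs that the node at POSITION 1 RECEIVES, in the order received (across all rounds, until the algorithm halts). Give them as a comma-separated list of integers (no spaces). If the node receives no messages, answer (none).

Answer: 41,90,99

Derivation:
Round 1: pos1(id13) recv 41: fwd; pos2(id99) recv 13: drop; pos3(id60) recv 99: fwd; pos4(id90) recv 60: drop; pos5(id18) recv 90: fwd; pos0(id41) recv 18: drop
Round 2: pos2(id99) recv 41: drop; pos4(id90) recv 99: fwd; pos0(id41) recv 90: fwd
Round 3: pos5(id18) recv 99: fwd; pos1(id13) recv 90: fwd
Round 4: pos0(id41) recv 99: fwd; pos2(id99) recv 90: drop
Round 5: pos1(id13) recv 99: fwd
Round 6: pos2(id99) recv 99: ELECTED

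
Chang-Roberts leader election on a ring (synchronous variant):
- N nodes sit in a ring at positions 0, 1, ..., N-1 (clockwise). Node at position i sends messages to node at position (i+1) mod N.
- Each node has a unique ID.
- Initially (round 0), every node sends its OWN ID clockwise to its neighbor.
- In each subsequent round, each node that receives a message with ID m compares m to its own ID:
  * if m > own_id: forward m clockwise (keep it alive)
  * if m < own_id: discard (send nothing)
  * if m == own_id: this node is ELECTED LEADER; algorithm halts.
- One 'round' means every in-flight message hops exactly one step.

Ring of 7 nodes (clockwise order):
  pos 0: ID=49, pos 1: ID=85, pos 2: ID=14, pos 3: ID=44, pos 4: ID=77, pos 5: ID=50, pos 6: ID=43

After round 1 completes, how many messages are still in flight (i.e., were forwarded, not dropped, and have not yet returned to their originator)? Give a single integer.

Round 1: pos1(id85) recv 49: drop; pos2(id14) recv 85: fwd; pos3(id44) recv 14: drop; pos4(id77) recv 44: drop; pos5(id50) recv 77: fwd; pos6(id43) recv 50: fwd; pos0(id49) recv 43: drop
After round 1: 3 messages still in flight

Answer: 3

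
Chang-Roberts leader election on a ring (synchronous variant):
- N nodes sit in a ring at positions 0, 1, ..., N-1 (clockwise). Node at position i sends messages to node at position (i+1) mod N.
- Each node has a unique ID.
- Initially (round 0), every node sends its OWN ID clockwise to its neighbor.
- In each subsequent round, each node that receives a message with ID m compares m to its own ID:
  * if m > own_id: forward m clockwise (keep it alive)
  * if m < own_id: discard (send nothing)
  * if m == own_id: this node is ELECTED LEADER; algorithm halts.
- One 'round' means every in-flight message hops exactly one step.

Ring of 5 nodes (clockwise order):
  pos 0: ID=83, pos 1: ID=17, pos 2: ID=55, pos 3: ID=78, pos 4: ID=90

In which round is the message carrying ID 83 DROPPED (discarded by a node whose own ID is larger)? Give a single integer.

Round 1: pos1(id17) recv 83: fwd; pos2(id55) recv 17: drop; pos3(id78) recv 55: drop; pos4(id90) recv 78: drop; pos0(id83) recv 90: fwd
Round 2: pos2(id55) recv 83: fwd; pos1(id17) recv 90: fwd
Round 3: pos3(id78) recv 83: fwd; pos2(id55) recv 90: fwd
Round 4: pos4(id90) recv 83: drop; pos3(id78) recv 90: fwd
Round 5: pos4(id90) recv 90: ELECTED
Message ID 83 originates at pos 0; dropped at pos 4 in round 4

Answer: 4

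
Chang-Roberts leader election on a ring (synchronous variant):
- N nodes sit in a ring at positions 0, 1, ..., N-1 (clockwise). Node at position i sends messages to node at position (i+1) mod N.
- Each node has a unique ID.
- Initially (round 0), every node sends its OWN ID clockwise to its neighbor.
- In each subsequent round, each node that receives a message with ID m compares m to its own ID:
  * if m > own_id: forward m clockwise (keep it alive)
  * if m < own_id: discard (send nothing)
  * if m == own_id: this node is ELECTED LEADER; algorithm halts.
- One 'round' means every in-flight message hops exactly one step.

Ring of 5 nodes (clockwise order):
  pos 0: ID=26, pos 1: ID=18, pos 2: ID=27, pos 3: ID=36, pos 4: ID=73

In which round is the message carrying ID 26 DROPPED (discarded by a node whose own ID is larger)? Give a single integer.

Answer: 2

Derivation:
Round 1: pos1(id18) recv 26: fwd; pos2(id27) recv 18: drop; pos3(id36) recv 27: drop; pos4(id73) recv 36: drop; pos0(id26) recv 73: fwd
Round 2: pos2(id27) recv 26: drop; pos1(id18) recv 73: fwd
Round 3: pos2(id27) recv 73: fwd
Round 4: pos3(id36) recv 73: fwd
Round 5: pos4(id73) recv 73: ELECTED
Message ID 26 originates at pos 0; dropped at pos 2 in round 2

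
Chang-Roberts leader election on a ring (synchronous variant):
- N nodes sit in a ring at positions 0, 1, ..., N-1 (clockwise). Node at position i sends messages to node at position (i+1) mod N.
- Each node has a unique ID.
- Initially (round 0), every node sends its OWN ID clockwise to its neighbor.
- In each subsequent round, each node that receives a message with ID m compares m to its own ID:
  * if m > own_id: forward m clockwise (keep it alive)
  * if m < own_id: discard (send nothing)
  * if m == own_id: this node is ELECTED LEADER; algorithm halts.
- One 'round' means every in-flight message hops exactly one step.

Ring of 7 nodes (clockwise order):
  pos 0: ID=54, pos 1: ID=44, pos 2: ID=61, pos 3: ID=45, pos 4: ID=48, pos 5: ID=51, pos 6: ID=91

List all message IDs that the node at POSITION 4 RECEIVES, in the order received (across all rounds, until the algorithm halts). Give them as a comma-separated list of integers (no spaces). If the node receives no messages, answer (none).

Answer: 45,61,91

Derivation:
Round 1: pos1(id44) recv 54: fwd; pos2(id61) recv 44: drop; pos3(id45) recv 61: fwd; pos4(id48) recv 45: drop; pos5(id51) recv 48: drop; pos6(id91) recv 51: drop; pos0(id54) recv 91: fwd
Round 2: pos2(id61) recv 54: drop; pos4(id48) recv 61: fwd; pos1(id44) recv 91: fwd
Round 3: pos5(id51) recv 61: fwd; pos2(id61) recv 91: fwd
Round 4: pos6(id91) recv 61: drop; pos3(id45) recv 91: fwd
Round 5: pos4(id48) recv 91: fwd
Round 6: pos5(id51) recv 91: fwd
Round 7: pos6(id91) recv 91: ELECTED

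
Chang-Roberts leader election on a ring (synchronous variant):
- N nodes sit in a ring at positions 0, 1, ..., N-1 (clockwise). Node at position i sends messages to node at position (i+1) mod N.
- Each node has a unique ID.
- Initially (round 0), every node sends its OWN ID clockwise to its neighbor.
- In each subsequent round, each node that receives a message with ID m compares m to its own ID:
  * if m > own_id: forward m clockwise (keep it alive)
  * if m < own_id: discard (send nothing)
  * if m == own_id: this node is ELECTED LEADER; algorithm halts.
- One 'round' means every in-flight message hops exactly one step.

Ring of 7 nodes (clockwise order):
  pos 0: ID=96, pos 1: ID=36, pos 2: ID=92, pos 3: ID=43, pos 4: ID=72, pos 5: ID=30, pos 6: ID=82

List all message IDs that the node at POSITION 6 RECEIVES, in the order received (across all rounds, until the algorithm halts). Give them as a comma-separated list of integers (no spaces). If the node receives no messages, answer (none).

Answer: 30,72,92,96

Derivation:
Round 1: pos1(id36) recv 96: fwd; pos2(id92) recv 36: drop; pos3(id43) recv 92: fwd; pos4(id72) recv 43: drop; pos5(id30) recv 72: fwd; pos6(id82) recv 30: drop; pos0(id96) recv 82: drop
Round 2: pos2(id92) recv 96: fwd; pos4(id72) recv 92: fwd; pos6(id82) recv 72: drop
Round 3: pos3(id43) recv 96: fwd; pos5(id30) recv 92: fwd
Round 4: pos4(id72) recv 96: fwd; pos6(id82) recv 92: fwd
Round 5: pos5(id30) recv 96: fwd; pos0(id96) recv 92: drop
Round 6: pos6(id82) recv 96: fwd
Round 7: pos0(id96) recv 96: ELECTED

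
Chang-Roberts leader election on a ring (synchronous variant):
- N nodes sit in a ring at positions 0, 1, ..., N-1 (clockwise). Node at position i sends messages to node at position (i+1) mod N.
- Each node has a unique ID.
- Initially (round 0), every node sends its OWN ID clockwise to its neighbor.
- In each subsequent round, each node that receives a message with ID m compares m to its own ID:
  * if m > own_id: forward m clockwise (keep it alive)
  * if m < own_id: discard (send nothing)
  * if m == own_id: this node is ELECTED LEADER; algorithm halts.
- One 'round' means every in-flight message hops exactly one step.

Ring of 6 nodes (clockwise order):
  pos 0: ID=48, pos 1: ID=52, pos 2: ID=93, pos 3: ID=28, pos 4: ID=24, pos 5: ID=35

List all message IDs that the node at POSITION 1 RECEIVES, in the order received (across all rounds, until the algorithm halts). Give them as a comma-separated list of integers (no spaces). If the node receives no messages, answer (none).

Round 1: pos1(id52) recv 48: drop; pos2(id93) recv 52: drop; pos3(id28) recv 93: fwd; pos4(id24) recv 28: fwd; pos5(id35) recv 24: drop; pos0(id48) recv 35: drop
Round 2: pos4(id24) recv 93: fwd; pos5(id35) recv 28: drop
Round 3: pos5(id35) recv 93: fwd
Round 4: pos0(id48) recv 93: fwd
Round 5: pos1(id52) recv 93: fwd
Round 6: pos2(id93) recv 93: ELECTED

Answer: 48,93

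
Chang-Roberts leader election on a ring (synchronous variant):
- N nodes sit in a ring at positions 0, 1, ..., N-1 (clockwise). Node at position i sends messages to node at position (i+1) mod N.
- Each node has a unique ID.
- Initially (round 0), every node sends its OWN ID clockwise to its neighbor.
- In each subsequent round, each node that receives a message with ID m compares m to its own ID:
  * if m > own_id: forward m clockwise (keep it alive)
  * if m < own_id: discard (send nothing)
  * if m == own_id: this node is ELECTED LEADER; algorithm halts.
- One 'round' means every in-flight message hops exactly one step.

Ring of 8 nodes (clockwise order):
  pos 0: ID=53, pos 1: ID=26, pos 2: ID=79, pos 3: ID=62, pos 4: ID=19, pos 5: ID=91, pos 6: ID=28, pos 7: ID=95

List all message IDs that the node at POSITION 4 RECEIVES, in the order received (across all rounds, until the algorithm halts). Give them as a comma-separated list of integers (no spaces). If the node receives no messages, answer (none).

Answer: 62,79,95

Derivation:
Round 1: pos1(id26) recv 53: fwd; pos2(id79) recv 26: drop; pos3(id62) recv 79: fwd; pos4(id19) recv 62: fwd; pos5(id91) recv 19: drop; pos6(id28) recv 91: fwd; pos7(id95) recv 28: drop; pos0(id53) recv 95: fwd
Round 2: pos2(id79) recv 53: drop; pos4(id19) recv 79: fwd; pos5(id91) recv 62: drop; pos7(id95) recv 91: drop; pos1(id26) recv 95: fwd
Round 3: pos5(id91) recv 79: drop; pos2(id79) recv 95: fwd
Round 4: pos3(id62) recv 95: fwd
Round 5: pos4(id19) recv 95: fwd
Round 6: pos5(id91) recv 95: fwd
Round 7: pos6(id28) recv 95: fwd
Round 8: pos7(id95) recv 95: ELECTED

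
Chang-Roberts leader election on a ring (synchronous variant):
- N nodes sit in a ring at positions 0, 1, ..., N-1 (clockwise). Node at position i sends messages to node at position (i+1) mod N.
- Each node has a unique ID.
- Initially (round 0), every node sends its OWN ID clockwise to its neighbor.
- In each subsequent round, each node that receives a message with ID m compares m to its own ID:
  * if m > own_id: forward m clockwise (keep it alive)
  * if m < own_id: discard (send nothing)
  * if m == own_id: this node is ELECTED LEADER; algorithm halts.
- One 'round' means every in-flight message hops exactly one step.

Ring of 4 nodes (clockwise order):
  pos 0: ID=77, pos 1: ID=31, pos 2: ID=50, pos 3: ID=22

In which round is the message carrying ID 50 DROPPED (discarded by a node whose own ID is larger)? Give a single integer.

Round 1: pos1(id31) recv 77: fwd; pos2(id50) recv 31: drop; pos3(id22) recv 50: fwd; pos0(id77) recv 22: drop
Round 2: pos2(id50) recv 77: fwd; pos0(id77) recv 50: drop
Round 3: pos3(id22) recv 77: fwd
Round 4: pos0(id77) recv 77: ELECTED
Message ID 50 originates at pos 2; dropped at pos 0 in round 2

Answer: 2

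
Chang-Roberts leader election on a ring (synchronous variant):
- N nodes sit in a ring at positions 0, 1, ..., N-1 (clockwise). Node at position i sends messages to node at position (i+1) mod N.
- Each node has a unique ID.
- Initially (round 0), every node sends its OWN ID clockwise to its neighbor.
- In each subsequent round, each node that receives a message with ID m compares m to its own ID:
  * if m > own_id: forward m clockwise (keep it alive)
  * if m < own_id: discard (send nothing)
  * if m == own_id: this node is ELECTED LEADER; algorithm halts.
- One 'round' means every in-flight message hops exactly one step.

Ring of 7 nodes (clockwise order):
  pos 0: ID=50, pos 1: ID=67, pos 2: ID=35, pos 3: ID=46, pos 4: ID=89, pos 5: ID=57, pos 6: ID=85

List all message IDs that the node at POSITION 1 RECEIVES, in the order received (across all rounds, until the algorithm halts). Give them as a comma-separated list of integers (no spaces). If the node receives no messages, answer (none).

Answer: 50,85,89

Derivation:
Round 1: pos1(id67) recv 50: drop; pos2(id35) recv 67: fwd; pos3(id46) recv 35: drop; pos4(id89) recv 46: drop; pos5(id57) recv 89: fwd; pos6(id85) recv 57: drop; pos0(id50) recv 85: fwd
Round 2: pos3(id46) recv 67: fwd; pos6(id85) recv 89: fwd; pos1(id67) recv 85: fwd
Round 3: pos4(id89) recv 67: drop; pos0(id50) recv 89: fwd; pos2(id35) recv 85: fwd
Round 4: pos1(id67) recv 89: fwd; pos3(id46) recv 85: fwd
Round 5: pos2(id35) recv 89: fwd; pos4(id89) recv 85: drop
Round 6: pos3(id46) recv 89: fwd
Round 7: pos4(id89) recv 89: ELECTED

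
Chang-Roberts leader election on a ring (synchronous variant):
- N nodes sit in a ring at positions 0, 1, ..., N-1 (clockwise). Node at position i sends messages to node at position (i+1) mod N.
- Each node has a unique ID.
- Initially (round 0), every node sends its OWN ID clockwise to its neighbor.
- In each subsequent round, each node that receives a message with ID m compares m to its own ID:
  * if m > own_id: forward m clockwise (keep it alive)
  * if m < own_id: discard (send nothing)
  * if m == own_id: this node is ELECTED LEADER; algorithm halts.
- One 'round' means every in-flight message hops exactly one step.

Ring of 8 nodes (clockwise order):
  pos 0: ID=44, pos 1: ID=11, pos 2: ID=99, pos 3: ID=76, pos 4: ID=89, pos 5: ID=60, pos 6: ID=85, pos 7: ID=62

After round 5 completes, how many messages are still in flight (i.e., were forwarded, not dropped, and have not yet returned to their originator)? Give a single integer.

Answer: 2

Derivation:
Round 1: pos1(id11) recv 44: fwd; pos2(id99) recv 11: drop; pos3(id76) recv 99: fwd; pos4(id89) recv 76: drop; pos5(id60) recv 89: fwd; pos6(id85) recv 60: drop; pos7(id62) recv 85: fwd; pos0(id44) recv 62: fwd
Round 2: pos2(id99) recv 44: drop; pos4(id89) recv 99: fwd; pos6(id85) recv 89: fwd; pos0(id44) recv 85: fwd; pos1(id11) recv 62: fwd
Round 3: pos5(id60) recv 99: fwd; pos7(id62) recv 89: fwd; pos1(id11) recv 85: fwd; pos2(id99) recv 62: drop
Round 4: pos6(id85) recv 99: fwd; pos0(id44) recv 89: fwd; pos2(id99) recv 85: drop
Round 5: pos7(id62) recv 99: fwd; pos1(id11) recv 89: fwd
After round 5: 2 messages still in flight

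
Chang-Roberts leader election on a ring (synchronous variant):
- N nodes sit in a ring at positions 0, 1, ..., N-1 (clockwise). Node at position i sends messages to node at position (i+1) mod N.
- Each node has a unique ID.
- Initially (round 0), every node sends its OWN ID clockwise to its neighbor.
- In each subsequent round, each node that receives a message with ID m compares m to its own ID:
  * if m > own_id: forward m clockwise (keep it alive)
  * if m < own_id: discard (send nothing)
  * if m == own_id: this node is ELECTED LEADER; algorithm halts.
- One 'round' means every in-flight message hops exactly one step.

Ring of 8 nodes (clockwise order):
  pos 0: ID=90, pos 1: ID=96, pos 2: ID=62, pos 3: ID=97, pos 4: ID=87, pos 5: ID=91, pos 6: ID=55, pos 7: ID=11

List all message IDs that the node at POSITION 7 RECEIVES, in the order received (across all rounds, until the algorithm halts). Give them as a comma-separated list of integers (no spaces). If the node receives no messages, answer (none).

Answer: 55,91,97

Derivation:
Round 1: pos1(id96) recv 90: drop; pos2(id62) recv 96: fwd; pos3(id97) recv 62: drop; pos4(id87) recv 97: fwd; pos5(id91) recv 87: drop; pos6(id55) recv 91: fwd; pos7(id11) recv 55: fwd; pos0(id90) recv 11: drop
Round 2: pos3(id97) recv 96: drop; pos5(id91) recv 97: fwd; pos7(id11) recv 91: fwd; pos0(id90) recv 55: drop
Round 3: pos6(id55) recv 97: fwd; pos0(id90) recv 91: fwd
Round 4: pos7(id11) recv 97: fwd; pos1(id96) recv 91: drop
Round 5: pos0(id90) recv 97: fwd
Round 6: pos1(id96) recv 97: fwd
Round 7: pos2(id62) recv 97: fwd
Round 8: pos3(id97) recv 97: ELECTED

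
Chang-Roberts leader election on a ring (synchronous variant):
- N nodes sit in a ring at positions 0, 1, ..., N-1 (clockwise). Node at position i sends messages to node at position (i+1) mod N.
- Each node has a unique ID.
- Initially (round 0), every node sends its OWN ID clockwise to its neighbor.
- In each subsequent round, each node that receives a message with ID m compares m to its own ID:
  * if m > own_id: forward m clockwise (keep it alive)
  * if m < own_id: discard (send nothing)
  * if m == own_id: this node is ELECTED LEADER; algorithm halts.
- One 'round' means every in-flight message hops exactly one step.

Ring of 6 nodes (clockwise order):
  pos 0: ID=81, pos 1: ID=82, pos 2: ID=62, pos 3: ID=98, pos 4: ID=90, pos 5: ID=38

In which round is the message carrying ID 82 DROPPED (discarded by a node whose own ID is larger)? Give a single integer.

Answer: 2

Derivation:
Round 1: pos1(id82) recv 81: drop; pos2(id62) recv 82: fwd; pos3(id98) recv 62: drop; pos4(id90) recv 98: fwd; pos5(id38) recv 90: fwd; pos0(id81) recv 38: drop
Round 2: pos3(id98) recv 82: drop; pos5(id38) recv 98: fwd; pos0(id81) recv 90: fwd
Round 3: pos0(id81) recv 98: fwd; pos1(id82) recv 90: fwd
Round 4: pos1(id82) recv 98: fwd; pos2(id62) recv 90: fwd
Round 5: pos2(id62) recv 98: fwd; pos3(id98) recv 90: drop
Round 6: pos3(id98) recv 98: ELECTED
Message ID 82 originates at pos 1; dropped at pos 3 in round 2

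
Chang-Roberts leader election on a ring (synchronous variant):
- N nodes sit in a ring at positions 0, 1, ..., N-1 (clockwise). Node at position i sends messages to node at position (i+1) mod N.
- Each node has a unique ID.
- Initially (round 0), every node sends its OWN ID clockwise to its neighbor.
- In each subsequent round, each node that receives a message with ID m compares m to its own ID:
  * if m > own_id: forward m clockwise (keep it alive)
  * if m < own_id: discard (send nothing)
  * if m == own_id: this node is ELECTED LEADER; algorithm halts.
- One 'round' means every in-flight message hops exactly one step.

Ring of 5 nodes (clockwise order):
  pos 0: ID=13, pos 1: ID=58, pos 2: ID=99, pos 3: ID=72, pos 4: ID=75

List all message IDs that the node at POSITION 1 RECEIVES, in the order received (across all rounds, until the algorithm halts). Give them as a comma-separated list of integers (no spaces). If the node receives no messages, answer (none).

Answer: 13,75,99

Derivation:
Round 1: pos1(id58) recv 13: drop; pos2(id99) recv 58: drop; pos3(id72) recv 99: fwd; pos4(id75) recv 72: drop; pos0(id13) recv 75: fwd
Round 2: pos4(id75) recv 99: fwd; pos1(id58) recv 75: fwd
Round 3: pos0(id13) recv 99: fwd; pos2(id99) recv 75: drop
Round 4: pos1(id58) recv 99: fwd
Round 5: pos2(id99) recv 99: ELECTED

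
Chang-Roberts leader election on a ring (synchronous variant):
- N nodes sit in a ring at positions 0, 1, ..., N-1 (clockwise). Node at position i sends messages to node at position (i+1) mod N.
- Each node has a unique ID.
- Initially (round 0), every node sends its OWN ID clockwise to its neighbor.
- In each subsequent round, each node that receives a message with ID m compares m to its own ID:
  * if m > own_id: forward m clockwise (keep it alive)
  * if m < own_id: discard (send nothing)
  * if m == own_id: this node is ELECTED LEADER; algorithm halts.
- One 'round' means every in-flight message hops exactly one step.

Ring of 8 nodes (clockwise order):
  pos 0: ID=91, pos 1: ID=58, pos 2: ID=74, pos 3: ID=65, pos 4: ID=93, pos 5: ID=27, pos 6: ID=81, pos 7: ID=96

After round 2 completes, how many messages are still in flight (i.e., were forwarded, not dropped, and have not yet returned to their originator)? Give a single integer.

Round 1: pos1(id58) recv 91: fwd; pos2(id74) recv 58: drop; pos3(id65) recv 74: fwd; pos4(id93) recv 65: drop; pos5(id27) recv 93: fwd; pos6(id81) recv 27: drop; pos7(id96) recv 81: drop; pos0(id91) recv 96: fwd
Round 2: pos2(id74) recv 91: fwd; pos4(id93) recv 74: drop; pos6(id81) recv 93: fwd; pos1(id58) recv 96: fwd
After round 2: 3 messages still in flight

Answer: 3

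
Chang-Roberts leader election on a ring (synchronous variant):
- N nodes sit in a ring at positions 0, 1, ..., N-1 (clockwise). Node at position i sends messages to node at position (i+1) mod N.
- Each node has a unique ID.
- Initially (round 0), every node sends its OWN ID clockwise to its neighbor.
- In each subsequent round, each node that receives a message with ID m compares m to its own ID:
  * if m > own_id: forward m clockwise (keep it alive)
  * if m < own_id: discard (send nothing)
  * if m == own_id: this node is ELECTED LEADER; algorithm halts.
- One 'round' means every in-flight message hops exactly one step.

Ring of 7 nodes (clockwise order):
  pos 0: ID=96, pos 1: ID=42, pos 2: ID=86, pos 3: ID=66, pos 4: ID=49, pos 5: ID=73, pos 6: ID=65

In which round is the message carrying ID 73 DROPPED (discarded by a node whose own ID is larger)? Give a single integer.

Answer: 2

Derivation:
Round 1: pos1(id42) recv 96: fwd; pos2(id86) recv 42: drop; pos3(id66) recv 86: fwd; pos4(id49) recv 66: fwd; pos5(id73) recv 49: drop; pos6(id65) recv 73: fwd; pos0(id96) recv 65: drop
Round 2: pos2(id86) recv 96: fwd; pos4(id49) recv 86: fwd; pos5(id73) recv 66: drop; pos0(id96) recv 73: drop
Round 3: pos3(id66) recv 96: fwd; pos5(id73) recv 86: fwd
Round 4: pos4(id49) recv 96: fwd; pos6(id65) recv 86: fwd
Round 5: pos5(id73) recv 96: fwd; pos0(id96) recv 86: drop
Round 6: pos6(id65) recv 96: fwd
Round 7: pos0(id96) recv 96: ELECTED
Message ID 73 originates at pos 5; dropped at pos 0 in round 2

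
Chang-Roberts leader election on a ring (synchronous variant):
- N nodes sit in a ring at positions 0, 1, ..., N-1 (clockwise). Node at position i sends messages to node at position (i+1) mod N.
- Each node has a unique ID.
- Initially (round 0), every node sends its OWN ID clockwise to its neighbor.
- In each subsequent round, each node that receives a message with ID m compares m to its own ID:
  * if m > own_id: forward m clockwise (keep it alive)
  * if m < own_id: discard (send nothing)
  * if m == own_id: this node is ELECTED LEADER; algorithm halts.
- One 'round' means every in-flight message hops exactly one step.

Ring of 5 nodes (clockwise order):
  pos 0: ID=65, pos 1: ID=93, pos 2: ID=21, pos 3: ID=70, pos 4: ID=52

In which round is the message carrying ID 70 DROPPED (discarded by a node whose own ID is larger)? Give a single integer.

Answer: 3

Derivation:
Round 1: pos1(id93) recv 65: drop; pos2(id21) recv 93: fwd; pos3(id70) recv 21: drop; pos4(id52) recv 70: fwd; pos0(id65) recv 52: drop
Round 2: pos3(id70) recv 93: fwd; pos0(id65) recv 70: fwd
Round 3: pos4(id52) recv 93: fwd; pos1(id93) recv 70: drop
Round 4: pos0(id65) recv 93: fwd
Round 5: pos1(id93) recv 93: ELECTED
Message ID 70 originates at pos 3; dropped at pos 1 in round 3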